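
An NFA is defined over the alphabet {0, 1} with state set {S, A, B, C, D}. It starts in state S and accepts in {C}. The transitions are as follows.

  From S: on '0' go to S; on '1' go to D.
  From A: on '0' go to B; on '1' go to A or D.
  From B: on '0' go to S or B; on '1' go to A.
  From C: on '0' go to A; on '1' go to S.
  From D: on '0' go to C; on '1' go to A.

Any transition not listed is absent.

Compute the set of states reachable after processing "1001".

Start in {S}.
Read '1': S→{D}; now {D}.
Read '0': D→{C}; now {C}.
Read '0': C→{A}; now {A}.
Read '1': A→{A, D}; now {A, D}.

{A, D}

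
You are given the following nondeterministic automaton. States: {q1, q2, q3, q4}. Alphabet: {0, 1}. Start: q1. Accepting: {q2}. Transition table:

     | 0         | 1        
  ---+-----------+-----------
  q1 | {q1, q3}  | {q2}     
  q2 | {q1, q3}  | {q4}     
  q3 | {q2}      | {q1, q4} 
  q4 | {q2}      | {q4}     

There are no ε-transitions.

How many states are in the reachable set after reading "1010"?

3

Start in {q1}.
Read '1': q1→{q2}; now {q2}.
Read '0': q2→{q1, q3}; now {q1, q3}.
Read '1': q1→{q2}, q3→{q1, q4}; now {q1, q2, q4}.
Read '0': q1→{q1, q3}, q2→{q1, q3}, q4→{q2}; now {q1, q2, q3}.
That set has 3 states.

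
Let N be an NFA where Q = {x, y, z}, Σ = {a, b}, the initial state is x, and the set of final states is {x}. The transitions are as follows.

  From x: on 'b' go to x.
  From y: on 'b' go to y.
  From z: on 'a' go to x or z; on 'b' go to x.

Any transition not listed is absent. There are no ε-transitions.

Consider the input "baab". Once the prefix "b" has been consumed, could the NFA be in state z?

Start in {x}.
Read 'b': {x} → {x}.
State z is not in {x}.

No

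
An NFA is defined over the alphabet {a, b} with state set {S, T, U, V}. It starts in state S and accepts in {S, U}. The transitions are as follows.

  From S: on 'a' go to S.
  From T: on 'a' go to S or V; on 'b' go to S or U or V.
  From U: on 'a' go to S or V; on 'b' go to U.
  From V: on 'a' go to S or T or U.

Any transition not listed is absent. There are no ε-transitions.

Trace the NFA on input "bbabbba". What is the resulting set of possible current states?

∅

Start in {S}.
Read 'b': {S} → ∅.
The set is empty and remains empty for the remaining 6 symbols.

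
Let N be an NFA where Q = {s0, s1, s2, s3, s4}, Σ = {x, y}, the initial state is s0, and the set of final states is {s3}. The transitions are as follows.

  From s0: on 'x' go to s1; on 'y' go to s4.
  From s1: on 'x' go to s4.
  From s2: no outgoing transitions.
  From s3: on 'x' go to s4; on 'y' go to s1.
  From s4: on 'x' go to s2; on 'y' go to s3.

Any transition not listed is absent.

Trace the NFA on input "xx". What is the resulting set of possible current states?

{s4}

Start in {s0}.
Read 'x': s0→{s1}; now {s1}.
Read 'x': s1→{s4}; now {s4}.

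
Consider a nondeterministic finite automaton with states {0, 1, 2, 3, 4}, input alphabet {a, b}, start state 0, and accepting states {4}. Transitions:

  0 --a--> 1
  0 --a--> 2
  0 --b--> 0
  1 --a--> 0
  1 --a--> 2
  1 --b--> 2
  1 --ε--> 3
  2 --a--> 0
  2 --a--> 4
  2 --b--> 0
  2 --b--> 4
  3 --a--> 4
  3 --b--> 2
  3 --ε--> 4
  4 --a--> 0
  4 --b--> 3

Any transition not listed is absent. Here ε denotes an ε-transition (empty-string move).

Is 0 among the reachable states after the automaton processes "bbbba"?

Start in {0}.
Read 'b': {0} → {0}.
Read 'b': {0} → {0}.
Read 'b': {0} → {0}.
Read 'b': {0} → {0}.
Read 'a': {0} → {1, 2, 3, 4}.
State 0 is not in {1, 2, 3, 4}.

No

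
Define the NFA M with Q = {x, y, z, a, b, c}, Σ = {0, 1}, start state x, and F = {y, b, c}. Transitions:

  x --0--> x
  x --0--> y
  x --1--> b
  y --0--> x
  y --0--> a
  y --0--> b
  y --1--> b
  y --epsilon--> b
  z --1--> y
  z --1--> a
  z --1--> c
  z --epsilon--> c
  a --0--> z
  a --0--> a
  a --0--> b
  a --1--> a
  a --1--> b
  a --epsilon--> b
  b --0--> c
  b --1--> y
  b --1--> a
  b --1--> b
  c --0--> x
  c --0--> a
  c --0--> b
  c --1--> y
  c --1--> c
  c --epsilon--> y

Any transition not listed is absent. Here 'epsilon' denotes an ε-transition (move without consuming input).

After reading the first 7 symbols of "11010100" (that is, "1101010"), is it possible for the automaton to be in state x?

Start in {x}.
Read '1': {x} → {b}.
Read '1': {b} → {y, a, b}.
Read '0': {y, a, b} → {x, y, z, a, b, c}.
Read '1': {x, y, z, a, b, c} → {y, a, b, c}.
Read '0': {y, a, b, c} → {x, y, z, a, b, c}.
Read '1': {x, y, z, a, b, c} → {y, a, b, c}.
Read '0': {y, a, b, c} → {x, y, z, a, b, c}.
State x is in {x, y, z, a, b, c}.

Yes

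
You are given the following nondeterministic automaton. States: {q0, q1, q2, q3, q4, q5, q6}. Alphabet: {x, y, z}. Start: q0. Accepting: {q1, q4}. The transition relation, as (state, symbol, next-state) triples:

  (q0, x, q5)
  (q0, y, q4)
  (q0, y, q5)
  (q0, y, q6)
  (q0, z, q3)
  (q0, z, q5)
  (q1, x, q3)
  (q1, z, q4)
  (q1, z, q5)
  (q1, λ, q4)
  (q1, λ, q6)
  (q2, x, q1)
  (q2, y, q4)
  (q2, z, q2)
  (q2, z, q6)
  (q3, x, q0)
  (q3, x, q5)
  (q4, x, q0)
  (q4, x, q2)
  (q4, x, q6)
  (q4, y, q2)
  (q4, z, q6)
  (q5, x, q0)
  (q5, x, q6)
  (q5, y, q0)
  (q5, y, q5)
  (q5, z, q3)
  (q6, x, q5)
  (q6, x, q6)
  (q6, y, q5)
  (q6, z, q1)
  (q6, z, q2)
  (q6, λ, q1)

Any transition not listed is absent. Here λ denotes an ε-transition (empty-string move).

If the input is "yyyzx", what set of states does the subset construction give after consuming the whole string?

{q0, q1, q2, q3, q4, q5, q6}

Start in {q0}.
Read 'y': q0→{q4, q5, q6}; union {q4, q5, q6}; ε-closure = {q1, q4, q5, q6}.
Read 'y': q1→∅, q4→{q2}, q5→{q0, q5}, q6→{q5}; now {q0, q2, q5}.
Read 'y': q0→{q4, q5, q6}, q2→{q4}, q5→{q0, q5}; union {q0, q4, q5, q6}; ε-closure = {q0, q1, q4, q5, q6}.
Read 'z': q0→{q3, q5}, q1→{q4, q5}, q4→{q6}, q5→{q3}, q6→{q1, q2}; now {q1, q2, q3, q4, q5, q6}.
Read 'x': q1→{q3}, q2→{q1}, q3→{q0, q5}, q4→{q0, q2, q6}, q5→{q0, q6}, q6→{q5, q6}; union {q0, q1, q2, q3, q5, q6}; ε-closure = {q0, q1, q2, q3, q4, q5, q6}.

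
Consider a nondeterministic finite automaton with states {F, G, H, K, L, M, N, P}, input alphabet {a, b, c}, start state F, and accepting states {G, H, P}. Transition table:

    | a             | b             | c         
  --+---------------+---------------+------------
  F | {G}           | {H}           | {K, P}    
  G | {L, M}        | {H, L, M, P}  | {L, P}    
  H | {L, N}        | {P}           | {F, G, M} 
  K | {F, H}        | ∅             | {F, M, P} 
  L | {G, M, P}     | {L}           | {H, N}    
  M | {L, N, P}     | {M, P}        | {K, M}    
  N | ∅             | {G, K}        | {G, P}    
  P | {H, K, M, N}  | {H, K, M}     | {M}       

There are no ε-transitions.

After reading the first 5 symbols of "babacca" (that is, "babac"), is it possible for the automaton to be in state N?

Start in {F}.
Read 'b': F→{H}; now {H}.
Read 'a': H→{L, N}; now {L, N}.
Read 'b': L→{L}, N→{G, K}; now {G, K, L}.
Read 'a': G→{L, M}, K→{F, H}, L→{G, M, P}; now {F, G, H, L, M, P}.
Read 'c': F→{K, P}, G→{L, P}, H→{F, G, M}, L→{H, N}, M→{K, M}, P→{M}; now {F, G, H, K, L, M, N, P}.
State N is in {F, G, H, K, L, M, N, P}.

Yes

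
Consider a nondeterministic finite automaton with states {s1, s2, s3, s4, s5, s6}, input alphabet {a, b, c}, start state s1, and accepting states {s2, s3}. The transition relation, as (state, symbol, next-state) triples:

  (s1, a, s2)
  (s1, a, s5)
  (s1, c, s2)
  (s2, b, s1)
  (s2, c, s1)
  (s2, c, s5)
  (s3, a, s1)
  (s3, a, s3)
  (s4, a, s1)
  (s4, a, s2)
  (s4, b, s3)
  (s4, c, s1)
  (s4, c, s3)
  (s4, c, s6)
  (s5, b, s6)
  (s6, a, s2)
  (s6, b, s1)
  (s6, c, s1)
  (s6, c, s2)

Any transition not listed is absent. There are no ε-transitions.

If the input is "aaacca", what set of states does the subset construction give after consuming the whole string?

∅

Start in {s1}.
Read 'a': {s1} → {s2, s5}.
Read 'a': {s2, s5} → ∅.
The set is empty and remains empty for the remaining 4 symbols.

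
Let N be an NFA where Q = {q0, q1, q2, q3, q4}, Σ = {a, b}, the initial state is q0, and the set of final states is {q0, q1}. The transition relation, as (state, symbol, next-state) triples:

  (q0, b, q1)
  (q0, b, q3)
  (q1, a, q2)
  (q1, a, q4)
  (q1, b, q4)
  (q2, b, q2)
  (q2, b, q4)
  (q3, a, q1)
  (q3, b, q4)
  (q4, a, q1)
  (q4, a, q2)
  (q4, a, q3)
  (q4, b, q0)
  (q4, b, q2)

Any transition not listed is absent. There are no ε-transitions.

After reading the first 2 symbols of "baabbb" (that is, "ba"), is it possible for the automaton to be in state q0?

Start in {q0}.
Read 'b': q0→{q1, q3}; now {q1, q3}.
Read 'a': q1→{q2, q4}, q3→{q1}; now {q1, q2, q4}.
State q0 is not in {q1, q2, q4}.

No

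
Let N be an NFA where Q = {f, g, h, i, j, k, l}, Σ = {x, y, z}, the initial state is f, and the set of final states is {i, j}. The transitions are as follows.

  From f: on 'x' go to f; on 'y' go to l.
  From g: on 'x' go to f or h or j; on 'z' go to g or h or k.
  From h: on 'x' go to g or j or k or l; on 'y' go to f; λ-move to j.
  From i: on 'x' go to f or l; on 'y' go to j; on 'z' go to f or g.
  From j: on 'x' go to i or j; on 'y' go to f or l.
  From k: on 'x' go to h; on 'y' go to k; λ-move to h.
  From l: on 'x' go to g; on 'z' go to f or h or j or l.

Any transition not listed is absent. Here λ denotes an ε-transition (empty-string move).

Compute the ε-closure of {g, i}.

{g, i}

Begin with {g, i}.
No ε-moves leave this set, so the closure equals the set itself.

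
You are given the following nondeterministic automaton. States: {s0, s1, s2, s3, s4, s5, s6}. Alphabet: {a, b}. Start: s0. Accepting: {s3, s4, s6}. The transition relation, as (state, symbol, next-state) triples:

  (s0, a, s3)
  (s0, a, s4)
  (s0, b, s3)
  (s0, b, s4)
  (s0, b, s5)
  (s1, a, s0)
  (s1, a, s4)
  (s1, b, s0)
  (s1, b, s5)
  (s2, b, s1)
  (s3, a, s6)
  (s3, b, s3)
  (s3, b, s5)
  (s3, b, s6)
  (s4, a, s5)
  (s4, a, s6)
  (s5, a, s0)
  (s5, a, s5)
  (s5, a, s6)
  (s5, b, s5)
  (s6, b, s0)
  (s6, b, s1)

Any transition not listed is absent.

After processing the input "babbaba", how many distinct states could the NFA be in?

Start in {s0}.
Read 'b': s0→{s3, s4, s5}; now {s3, s4, s5}.
Read 'a': s3→{s6}, s4→{s5, s6}, s5→{s0, s5, s6}; now {s0, s5, s6}.
Read 'b': s0→{s3, s4, s5}, s5→{s5}, s6→{s0, s1}; now {s0, s1, s3, s4, s5}.
Read 'b': s0→{s3, s4, s5}, s1→{s0, s5}, s3→{s3, s5, s6}, s4→∅, s5→{s5}; now {s0, s3, s4, s5, s6}.
Read 'a': s0→{s3, s4}, s3→{s6}, s4→{s5, s6}, s5→{s0, s5, s6}, s6→∅; now {s0, s3, s4, s5, s6}.
Read 'b': s0→{s3, s4, s5}, s3→{s3, s5, s6}, s4→∅, s5→{s5}, s6→{s0, s1}; now {s0, s1, s3, s4, s5, s6}.
Read 'a': s0→{s3, s4}, s1→{s0, s4}, s3→{s6}, s4→{s5, s6}, s5→{s0, s5, s6}, s6→∅; now {s0, s3, s4, s5, s6}.
That set has 5 states.

5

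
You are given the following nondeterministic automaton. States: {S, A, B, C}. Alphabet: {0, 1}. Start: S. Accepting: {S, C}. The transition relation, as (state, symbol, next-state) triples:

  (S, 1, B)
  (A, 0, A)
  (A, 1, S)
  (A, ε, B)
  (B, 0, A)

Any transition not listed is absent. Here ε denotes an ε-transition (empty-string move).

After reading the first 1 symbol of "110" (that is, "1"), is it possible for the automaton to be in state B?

Yes

Start in {S}.
Read '1': S→{B}; now {B}.
State B is in {B}.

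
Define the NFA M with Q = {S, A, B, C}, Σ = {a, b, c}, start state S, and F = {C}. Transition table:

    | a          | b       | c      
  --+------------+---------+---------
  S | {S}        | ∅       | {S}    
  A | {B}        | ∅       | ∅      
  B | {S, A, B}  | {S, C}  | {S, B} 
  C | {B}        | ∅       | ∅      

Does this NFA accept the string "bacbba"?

No

Start in {S}.
Read 'b': {S} → ∅.
The set is empty and remains empty for the remaining 5 symbols.
The final set ∅ contains no accepting state.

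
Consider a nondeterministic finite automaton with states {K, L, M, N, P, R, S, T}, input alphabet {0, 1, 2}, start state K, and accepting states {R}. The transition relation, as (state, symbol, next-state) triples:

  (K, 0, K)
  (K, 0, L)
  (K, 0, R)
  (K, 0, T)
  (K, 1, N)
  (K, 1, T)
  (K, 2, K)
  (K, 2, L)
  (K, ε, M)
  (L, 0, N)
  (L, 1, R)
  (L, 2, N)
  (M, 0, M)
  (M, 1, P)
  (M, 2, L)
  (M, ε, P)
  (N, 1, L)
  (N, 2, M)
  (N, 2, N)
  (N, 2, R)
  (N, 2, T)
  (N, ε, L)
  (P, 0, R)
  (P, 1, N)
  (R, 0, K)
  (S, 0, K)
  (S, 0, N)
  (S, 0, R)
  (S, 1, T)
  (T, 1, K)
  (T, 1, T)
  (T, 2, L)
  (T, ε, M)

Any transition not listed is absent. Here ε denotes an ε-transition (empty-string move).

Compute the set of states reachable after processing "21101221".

Start: ε-closure({K}) = {K, M, P}.
Read '2': {K, M, P} → {K, L, M, P}.
Read '1': {K, L, M, P} → {L, M, N, P, R, T}.
Read '1': {L, M, N, P, R, T} → {K, L, M, N, P, R, T}.
Read '0': {K, L, M, N, P, R, T} → {K, L, M, N, P, R, T}.
Read '1': {K, L, M, N, P, R, T} → {K, L, M, N, P, R, T}.
Read '2': {K, L, M, N, P, R, T} → {K, L, M, N, P, R, T}.
Read '2': {K, L, M, N, P, R, T} → {K, L, M, N, P, R, T}.
Read '1': {K, L, M, N, P, R, T} → {K, L, M, N, P, R, T}.

{K, L, M, N, P, R, T}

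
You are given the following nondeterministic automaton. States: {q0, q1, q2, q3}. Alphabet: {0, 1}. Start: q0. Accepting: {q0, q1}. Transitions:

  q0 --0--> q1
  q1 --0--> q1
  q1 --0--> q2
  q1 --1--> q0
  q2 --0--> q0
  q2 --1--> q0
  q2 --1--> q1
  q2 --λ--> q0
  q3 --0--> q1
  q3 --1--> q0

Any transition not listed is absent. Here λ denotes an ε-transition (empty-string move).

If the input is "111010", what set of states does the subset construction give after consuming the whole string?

Start in {q0}.
Read '1': q0→∅; now ∅.
The set is empty and remains empty for the remaining 5 symbols.

∅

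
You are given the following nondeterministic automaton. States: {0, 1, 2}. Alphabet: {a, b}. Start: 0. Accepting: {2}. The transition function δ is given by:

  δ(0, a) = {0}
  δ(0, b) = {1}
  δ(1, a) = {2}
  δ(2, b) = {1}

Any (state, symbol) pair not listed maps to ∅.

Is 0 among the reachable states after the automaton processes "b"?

Start in {0}.
Read 'b': {0} → {1}.
State 0 is not in {1}.

No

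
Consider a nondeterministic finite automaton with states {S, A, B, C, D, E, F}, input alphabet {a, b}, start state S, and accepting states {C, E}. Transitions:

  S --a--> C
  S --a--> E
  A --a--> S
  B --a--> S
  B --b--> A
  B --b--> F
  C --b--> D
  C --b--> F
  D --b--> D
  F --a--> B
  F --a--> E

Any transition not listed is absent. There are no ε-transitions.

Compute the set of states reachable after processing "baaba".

Start in {S}.
Read 'b': S→∅; now ∅.
The set is empty and remains empty for the remaining 4 symbols.

∅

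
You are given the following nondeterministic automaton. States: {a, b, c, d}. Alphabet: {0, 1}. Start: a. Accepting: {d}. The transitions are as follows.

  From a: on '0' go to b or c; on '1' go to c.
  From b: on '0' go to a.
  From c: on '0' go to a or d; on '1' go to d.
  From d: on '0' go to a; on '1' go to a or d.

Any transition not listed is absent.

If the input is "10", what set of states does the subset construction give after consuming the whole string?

Start in {a}.
Read '1': {a} → {c}.
Read '0': {c} → {a, d}.

{a, d}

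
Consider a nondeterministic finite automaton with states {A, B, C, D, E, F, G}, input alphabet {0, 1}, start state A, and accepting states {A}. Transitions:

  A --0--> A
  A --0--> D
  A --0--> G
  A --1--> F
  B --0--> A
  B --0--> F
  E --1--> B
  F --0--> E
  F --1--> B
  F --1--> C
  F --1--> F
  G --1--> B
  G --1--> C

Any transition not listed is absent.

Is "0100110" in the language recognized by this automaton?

Start in {A}.
Read '0': {A} → {A, D, G}.
Read '1': {A, D, G} → {B, C, F}.
Read '0': {B, C, F} → {A, E, F}.
Read '0': {A, E, F} → {A, D, E, G}.
Read '1': {A, D, E, G} → {B, C, F}.
Read '1': {B, C, F} → {B, C, F}.
Read '0': {B, C, F} → {A, E, F}.
The final set {A, E, F} contains the accepting state A.

Yes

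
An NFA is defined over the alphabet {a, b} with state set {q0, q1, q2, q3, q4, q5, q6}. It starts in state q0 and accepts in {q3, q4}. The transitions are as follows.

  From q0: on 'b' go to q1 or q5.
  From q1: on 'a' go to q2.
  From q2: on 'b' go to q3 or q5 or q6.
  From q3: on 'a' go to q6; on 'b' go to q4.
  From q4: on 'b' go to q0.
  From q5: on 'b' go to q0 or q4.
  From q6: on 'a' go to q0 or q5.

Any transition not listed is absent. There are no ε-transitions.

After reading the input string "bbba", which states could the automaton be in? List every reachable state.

Start in {q0}.
Read 'b': {q0} → {q1, q5}.
Read 'b': {q1, q5} → {q0, q4}.
Read 'b': {q0, q4} → {q0, q1, q5}.
Read 'a': {q0, q1, q5} → {q2}.

{q2}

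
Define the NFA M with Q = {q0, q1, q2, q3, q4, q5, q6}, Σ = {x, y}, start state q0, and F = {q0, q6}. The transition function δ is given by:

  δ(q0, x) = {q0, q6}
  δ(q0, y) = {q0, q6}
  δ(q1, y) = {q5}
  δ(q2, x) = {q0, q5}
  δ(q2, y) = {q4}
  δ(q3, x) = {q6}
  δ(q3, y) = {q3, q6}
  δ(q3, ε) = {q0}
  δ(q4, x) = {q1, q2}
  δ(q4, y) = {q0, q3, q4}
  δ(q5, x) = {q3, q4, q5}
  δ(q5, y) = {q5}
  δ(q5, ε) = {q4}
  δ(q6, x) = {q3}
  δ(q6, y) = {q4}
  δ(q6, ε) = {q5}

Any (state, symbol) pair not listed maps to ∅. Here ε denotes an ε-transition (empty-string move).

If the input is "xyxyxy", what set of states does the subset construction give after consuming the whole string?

Start in {q0}.
Read 'x': q0→{q0, q6}; union {q0, q6}; ε-closure = {q0, q4, q5, q6}.
Read 'y': q0→{q0, q6}, q4→{q0, q3, q4}, q5→{q5}, q6→{q4}; now {q0, q3, q4, q5, q6}.
Read 'x': q0→{q0, q6}, q3→{q6}, q4→{q1, q2}, q5→{q3, q4, q5}, q6→{q3}; now {q0, q1, q2, q3, q4, q5, q6}.
Read 'y': q0→{q0, q6}, q1→{q5}, q2→{q4}, q3→{q3, q6}, q4→{q0, q3, q4}, q5→{q5}, q6→{q4}; now {q0, q3, q4, q5, q6}.
Read 'x': q0→{q0, q6}, q3→{q6}, q4→{q1, q2}, q5→{q3, q4, q5}, q6→{q3}; now {q0, q1, q2, q3, q4, q5, q6}.
Read 'y': q0→{q0, q6}, q1→{q5}, q2→{q4}, q3→{q3, q6}, q4→{q0, q3, q4}, q5→{q5}, q6→{q4}; now {q0, q3, q4, q5, q6}.

{q0, q3, q4, q5, q6}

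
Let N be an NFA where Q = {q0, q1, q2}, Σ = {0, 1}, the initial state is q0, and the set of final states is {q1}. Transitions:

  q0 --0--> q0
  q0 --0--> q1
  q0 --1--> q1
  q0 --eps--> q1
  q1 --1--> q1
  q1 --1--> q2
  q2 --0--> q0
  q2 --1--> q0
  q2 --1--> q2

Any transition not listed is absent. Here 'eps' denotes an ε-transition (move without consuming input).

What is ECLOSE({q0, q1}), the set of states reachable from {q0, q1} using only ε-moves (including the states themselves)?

{q0, q1}

Begin with {q0, q1}.
No ε-moves leave this set, so the closure equals the set itself.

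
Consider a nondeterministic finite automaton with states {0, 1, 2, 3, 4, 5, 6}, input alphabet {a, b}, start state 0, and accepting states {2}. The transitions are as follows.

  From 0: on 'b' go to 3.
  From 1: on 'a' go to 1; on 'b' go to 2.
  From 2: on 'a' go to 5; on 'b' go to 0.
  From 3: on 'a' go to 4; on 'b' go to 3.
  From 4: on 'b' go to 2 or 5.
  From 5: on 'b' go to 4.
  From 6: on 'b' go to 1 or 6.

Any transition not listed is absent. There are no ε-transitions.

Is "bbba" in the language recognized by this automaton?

Start in {0}.
Read 'b': {0} → {3}.
Read 'b': {3} → {3}.
Read 'b': {3} → {3}.
Read 'a': {3} → {4}.
The final set {4} contains no accepting state.

No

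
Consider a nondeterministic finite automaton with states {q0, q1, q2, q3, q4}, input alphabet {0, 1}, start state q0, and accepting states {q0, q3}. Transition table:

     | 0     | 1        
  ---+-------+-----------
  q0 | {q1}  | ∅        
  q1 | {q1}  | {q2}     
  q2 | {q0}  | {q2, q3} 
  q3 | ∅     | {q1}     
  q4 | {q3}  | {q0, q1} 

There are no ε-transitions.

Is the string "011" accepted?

Start in {q0}.
Read '0': {q0} → {q1}.
Read '1': {q1} → {q2}.
Read '1': {q2} → {q2, q3}.
The final set {q2, q3} contains the accepting state q3.

Yes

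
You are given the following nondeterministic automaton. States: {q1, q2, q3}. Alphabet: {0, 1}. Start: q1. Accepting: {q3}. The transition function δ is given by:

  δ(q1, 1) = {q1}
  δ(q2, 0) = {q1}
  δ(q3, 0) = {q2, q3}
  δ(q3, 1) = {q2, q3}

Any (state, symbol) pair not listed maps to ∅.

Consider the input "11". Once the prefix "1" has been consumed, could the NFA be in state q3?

No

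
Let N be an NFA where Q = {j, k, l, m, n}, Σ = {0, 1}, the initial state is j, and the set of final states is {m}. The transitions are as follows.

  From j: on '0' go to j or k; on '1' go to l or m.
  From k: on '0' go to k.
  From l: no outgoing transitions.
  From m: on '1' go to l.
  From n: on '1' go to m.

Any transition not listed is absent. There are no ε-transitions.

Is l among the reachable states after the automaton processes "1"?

Yes

Start in {j}.
Read '1': {j} → {l, m}.
State l is in {l, m}.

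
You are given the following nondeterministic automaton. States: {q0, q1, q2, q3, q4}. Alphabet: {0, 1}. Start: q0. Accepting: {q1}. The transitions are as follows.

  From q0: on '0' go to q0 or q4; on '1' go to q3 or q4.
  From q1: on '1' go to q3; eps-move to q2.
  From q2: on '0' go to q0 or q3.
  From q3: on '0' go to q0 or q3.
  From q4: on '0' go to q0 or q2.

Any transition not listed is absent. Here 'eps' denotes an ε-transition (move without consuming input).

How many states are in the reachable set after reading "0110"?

0

Start in {q0}.
Read '0': {q0} → {q0, q4}.
Read '1': {q0, q4} → {q3, q4}.
Read '1': {q3, q4} → ∅.
The set is empty and remains empty for the remaining 1 symbol.
That set has 0 states.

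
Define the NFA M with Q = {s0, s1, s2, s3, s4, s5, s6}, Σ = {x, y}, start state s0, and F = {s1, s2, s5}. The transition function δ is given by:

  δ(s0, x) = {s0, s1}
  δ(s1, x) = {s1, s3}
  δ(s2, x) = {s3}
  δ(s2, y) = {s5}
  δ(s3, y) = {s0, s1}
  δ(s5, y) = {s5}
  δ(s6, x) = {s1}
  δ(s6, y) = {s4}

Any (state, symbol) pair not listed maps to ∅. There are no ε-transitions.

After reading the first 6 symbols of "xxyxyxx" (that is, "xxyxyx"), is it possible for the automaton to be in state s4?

No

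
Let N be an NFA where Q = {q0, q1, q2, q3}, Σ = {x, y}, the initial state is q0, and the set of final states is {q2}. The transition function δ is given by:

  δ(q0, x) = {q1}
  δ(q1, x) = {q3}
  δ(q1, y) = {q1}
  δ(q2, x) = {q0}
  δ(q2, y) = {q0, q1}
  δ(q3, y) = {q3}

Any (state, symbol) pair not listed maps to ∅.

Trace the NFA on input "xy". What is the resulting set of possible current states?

Start in {q0}.
Read 'x': q0→{q1}; now {q1}.
Read 'y': q1→{q1}; now {q1}.

{q1}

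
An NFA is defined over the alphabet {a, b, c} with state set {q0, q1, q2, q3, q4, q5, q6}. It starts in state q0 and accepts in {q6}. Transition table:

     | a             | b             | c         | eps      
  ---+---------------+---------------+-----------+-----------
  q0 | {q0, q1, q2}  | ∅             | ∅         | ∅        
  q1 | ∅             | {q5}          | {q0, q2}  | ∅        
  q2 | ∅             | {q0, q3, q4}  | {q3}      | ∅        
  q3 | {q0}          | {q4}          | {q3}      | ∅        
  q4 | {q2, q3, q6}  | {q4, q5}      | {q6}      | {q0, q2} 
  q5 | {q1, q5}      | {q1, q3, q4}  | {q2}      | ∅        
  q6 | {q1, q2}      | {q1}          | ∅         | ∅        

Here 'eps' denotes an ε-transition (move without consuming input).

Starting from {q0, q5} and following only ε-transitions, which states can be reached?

{q0, q5}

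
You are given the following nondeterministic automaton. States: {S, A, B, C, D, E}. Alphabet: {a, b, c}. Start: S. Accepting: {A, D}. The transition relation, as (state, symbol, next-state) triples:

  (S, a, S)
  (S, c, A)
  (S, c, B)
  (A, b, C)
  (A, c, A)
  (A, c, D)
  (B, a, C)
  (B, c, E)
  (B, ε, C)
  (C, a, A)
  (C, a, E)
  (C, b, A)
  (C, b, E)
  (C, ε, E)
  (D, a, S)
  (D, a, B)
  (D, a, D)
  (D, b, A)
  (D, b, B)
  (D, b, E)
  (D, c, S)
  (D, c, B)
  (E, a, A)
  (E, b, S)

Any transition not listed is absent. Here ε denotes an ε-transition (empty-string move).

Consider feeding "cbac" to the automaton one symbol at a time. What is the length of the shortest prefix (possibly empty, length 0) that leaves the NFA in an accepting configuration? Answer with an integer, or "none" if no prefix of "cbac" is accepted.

1

Start in {S}.
Read 'c': S→{A, B}; union {A, B}; ε-closure = {A, B, C, E}.
None of the earlier sets intersect F, but {A, B, C, E} does.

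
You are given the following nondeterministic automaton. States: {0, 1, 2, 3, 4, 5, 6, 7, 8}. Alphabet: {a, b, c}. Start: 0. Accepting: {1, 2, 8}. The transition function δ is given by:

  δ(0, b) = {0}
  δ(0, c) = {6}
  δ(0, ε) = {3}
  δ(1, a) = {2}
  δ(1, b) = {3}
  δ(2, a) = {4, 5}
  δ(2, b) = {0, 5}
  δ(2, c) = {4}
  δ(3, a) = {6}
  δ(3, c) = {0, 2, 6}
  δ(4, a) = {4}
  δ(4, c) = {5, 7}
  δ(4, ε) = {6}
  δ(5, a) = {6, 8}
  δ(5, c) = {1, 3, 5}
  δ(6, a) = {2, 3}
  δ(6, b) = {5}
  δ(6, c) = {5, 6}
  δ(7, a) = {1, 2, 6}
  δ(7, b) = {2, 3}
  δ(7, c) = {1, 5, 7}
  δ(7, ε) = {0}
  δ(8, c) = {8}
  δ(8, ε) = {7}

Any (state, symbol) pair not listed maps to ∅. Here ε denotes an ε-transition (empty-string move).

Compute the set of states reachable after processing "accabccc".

{0, 1, 2, 3, 4, 5, 6, 7}

Start: ε-closure({0}) = {0, 3}.
Read 'a': 0→∅, 3→{6}; now {6}.
Read 'c': 6→{5, 6}; now {5, 6}.
Read 'c': 5→{1, 3, 5}, 6→{5, 6}; now {1, 3, 5, 6}.
Read 'a': 1→{2}, 3→{6}, 5→{6, 8}, 6→{2, 3}; union {2, 3, 6, 8}; ε-closure = {0, 2, 3, 6, 7, 8}.
Read 'b': 0→{0}, 2→{0, 5}, 3→∅, 6→{5}, 7→{2, 3}, 8→∅; now {0, 2, 3, 5}.
Read 'c': 0→{6}, 2→{4}, 3→{0, 2, 6}, 5→{1, 3, 5}; now {0, 1, 2, 3, 4, 5, 6}.
Read 'c': 0→{6}, 1→∅, 2→{4}, 3→{0, 2, 6}, 4→{5, 7}, 5→{1, 3, 5}, 6→{5, 6}; now {0, 1, 2, 3, 4, 5, 6, 7}.
Read 'c': 0→{6}, 1→∅, 2→{4}, 3→{0, 2, 6}, 4→{5, 7}, 5→{1, 3, 5}, 6→{5, 6}, 7→{1, 5, 7}; now {0, 1, 2, 3, 4, 5, 6, 7}.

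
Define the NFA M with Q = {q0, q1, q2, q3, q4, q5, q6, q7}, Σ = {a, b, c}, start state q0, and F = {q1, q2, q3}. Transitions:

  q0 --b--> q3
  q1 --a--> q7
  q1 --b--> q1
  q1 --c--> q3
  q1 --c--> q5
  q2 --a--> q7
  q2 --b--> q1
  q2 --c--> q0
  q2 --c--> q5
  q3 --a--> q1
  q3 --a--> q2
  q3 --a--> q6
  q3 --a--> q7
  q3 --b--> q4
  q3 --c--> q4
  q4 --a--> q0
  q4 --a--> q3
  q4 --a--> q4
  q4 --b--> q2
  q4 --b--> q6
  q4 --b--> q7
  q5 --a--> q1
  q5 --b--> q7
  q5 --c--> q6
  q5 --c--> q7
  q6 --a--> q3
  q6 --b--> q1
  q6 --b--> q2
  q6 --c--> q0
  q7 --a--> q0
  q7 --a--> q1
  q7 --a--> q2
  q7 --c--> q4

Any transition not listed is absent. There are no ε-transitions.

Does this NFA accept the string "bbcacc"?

Start in {q0}.
Read 'b': {q0} → {q3}.
Read 'b': {q3} → {q4}.
Read 'c': {q4} → ∅.
The set is empty and remains empty for the remaining 3 symbols.
The final set ∅ contains no accepting state.

No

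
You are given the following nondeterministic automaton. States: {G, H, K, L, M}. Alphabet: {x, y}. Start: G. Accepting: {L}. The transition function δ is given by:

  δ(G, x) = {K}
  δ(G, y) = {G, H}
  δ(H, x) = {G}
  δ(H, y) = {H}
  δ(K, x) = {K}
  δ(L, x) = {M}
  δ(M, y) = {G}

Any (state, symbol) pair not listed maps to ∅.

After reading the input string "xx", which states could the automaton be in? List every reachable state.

Start in {G}.
Read 'x': G→{K}; now {K}.
Read 'x': K→{K}; now {K}.

{K}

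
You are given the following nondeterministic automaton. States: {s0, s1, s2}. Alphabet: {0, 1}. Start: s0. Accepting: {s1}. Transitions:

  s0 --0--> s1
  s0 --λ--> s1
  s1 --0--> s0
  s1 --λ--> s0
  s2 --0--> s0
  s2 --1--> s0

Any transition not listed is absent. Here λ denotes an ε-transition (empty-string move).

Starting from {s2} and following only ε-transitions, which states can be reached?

{s2}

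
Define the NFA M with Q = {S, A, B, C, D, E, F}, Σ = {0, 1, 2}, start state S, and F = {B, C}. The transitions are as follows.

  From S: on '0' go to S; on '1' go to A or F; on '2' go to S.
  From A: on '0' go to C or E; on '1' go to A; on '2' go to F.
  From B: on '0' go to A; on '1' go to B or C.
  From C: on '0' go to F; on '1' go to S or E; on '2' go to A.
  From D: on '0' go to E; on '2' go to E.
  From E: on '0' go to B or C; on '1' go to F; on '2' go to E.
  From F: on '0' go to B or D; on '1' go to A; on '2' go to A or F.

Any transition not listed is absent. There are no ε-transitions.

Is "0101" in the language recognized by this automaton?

Start in {S}.
Read '0': {S} → {S}.
Read '1': {S} → {A, F}.
Read '0': {A, F} → {B, C, D, E}.
Read '1': {B, C, D, E} → {S, B, C, E, F}.
The final set {S, B, C, E, F} contains the accepting states B, C.

Yes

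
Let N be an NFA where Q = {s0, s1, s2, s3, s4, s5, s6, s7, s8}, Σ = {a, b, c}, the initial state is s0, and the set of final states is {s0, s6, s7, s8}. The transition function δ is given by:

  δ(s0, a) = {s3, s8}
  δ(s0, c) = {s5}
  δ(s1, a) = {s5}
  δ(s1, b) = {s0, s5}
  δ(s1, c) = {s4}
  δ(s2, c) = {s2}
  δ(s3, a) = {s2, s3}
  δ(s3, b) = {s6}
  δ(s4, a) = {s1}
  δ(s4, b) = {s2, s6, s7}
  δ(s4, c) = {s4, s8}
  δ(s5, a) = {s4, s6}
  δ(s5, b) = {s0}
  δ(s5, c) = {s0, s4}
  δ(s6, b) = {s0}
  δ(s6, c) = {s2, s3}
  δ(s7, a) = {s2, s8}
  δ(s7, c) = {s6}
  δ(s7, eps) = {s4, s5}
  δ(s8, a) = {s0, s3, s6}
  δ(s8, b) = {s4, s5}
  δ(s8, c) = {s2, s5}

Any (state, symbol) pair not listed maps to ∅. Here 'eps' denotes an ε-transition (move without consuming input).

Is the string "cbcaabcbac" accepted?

Yes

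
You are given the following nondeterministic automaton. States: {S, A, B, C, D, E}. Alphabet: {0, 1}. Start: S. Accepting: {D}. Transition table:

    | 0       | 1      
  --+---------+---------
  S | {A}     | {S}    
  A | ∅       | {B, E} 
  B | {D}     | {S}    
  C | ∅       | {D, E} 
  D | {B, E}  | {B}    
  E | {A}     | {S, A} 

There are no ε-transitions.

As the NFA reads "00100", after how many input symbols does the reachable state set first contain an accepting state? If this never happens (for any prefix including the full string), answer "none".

none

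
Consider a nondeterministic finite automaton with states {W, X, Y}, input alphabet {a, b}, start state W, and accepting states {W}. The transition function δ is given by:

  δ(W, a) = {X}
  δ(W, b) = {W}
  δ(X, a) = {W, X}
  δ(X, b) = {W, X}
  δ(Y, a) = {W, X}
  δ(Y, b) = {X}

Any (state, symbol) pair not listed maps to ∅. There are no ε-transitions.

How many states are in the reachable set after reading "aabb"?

Start in {W}.
Read 'a': {W} → {X}.
Read 'a': {X} → {W, X}.
Read 'b': {W, X} → {W, X}.
Read 'b': {W, X} → {W, X}.
That set has 2 states.

2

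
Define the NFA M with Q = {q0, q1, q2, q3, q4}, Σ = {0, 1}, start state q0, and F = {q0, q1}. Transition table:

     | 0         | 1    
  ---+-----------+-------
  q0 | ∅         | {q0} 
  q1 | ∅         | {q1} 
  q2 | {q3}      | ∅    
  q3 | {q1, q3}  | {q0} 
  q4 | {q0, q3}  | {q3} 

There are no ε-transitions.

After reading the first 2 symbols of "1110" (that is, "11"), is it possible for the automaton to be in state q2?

Start in {q0}.
Read '1': q0→{q0}; now {q0}.
Read '1': q0→{q0}; now {q0}.
State q2 is not in {q0}.

No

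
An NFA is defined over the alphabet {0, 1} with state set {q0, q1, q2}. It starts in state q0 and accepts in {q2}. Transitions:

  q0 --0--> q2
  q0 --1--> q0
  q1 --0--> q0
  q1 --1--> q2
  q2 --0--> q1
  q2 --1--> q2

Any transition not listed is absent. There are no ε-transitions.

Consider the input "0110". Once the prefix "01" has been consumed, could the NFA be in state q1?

No

Start in {q0}.
Read '0': {q0} → {q2}.
Read '1': {q2} → {q2}.
State q1 is not in {q2}.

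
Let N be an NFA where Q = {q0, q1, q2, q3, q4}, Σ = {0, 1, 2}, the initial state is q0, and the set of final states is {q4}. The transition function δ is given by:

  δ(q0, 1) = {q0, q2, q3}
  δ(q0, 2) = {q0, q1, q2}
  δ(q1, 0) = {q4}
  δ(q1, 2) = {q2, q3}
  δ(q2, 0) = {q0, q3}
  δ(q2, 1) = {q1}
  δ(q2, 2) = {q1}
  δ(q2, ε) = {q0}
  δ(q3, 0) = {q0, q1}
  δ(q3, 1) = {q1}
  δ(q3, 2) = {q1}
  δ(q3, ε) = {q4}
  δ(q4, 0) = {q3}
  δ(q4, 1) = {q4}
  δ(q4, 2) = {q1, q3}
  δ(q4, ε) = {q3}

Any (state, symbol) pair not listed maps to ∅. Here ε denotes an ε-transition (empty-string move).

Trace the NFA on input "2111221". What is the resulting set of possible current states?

Start in {q0}.
Read '2': q0→{q0, q1, q2}; now {q0, q1, q2}.
Read '1': q0→{q0, q2, q3}, q1→∅, q2→{q1}; union {q0, q1, q2, q3}; ε-closure = {q0, q1, q2, q3, q4}.
Read '1': q0→{q0, q2, q3}, q1→∅, q2→{q1}, q3→{q1}, q4→{q4}; now {q0, q1, q2, q3, q4}.
Read '1': q0→{q0, q2, q3}, q1→∅, q2→{q1}, q3→{q1}, q4→{q4}; now {q0, q1, q2, q3, q4}.
Read '2': q0→{q0, q1, q2}, q1→{q2, q3}, q2→{q1}, q3→{q1}, q4→{q1, q3}; union {q0, q1, q2, q3}; ε-closure = {q0, q1, q2, q3, q4}.
Read '2': q0→{q0, q1, q2}, q1→{q2, q3}, q2→{q1}, q3→{q1}, q4→{q1, q3}; union {q0, q1, q2, q3}; ε-closure = {q0, q1, q2, q3, q4}.
Read '1': q0→{q0, q2, q3}, q1→∅, q2→{q1}, q3→{q1}, q4→{q4}; now {q0, q1, q2, q3, q4}.

{q0, q1, q2, q3, q4}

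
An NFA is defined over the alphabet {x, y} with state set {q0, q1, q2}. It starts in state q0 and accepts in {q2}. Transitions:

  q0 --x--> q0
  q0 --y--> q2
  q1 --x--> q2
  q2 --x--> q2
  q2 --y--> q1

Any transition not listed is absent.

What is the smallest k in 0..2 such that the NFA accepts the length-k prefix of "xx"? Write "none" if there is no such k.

Start in {q0}.
Read 'x': {q0} → {q0}.
Read 'x': {q0} → {q0}.
No reachable set along the way intersects F.

none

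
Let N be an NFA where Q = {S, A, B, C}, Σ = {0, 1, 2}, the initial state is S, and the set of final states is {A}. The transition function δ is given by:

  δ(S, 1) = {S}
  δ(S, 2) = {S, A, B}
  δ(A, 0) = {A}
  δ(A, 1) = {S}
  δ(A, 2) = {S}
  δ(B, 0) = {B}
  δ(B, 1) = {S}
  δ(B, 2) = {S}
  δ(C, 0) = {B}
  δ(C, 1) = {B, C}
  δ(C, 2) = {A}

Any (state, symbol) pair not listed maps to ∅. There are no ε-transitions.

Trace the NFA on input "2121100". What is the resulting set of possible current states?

∅

Start in {S}.
Read '2': {S} → {S, A, B}.
Read '1': {S, A, B} → {S}.
Read '2': {S} → {S, A, B}.
Read '1': {S, A, B} → {S}.
Read '1': {S} → {S}.
Read '0': {S} → ∅.
The set is empty and remains empty for the remaining 1 symbol.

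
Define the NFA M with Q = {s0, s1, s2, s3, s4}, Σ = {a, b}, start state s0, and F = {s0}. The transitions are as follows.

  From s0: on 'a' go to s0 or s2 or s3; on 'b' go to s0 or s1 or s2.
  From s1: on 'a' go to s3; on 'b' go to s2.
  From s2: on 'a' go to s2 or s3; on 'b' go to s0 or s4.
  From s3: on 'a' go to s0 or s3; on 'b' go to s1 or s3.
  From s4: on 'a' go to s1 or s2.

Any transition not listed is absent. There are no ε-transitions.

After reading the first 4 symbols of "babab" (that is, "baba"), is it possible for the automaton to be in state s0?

Yes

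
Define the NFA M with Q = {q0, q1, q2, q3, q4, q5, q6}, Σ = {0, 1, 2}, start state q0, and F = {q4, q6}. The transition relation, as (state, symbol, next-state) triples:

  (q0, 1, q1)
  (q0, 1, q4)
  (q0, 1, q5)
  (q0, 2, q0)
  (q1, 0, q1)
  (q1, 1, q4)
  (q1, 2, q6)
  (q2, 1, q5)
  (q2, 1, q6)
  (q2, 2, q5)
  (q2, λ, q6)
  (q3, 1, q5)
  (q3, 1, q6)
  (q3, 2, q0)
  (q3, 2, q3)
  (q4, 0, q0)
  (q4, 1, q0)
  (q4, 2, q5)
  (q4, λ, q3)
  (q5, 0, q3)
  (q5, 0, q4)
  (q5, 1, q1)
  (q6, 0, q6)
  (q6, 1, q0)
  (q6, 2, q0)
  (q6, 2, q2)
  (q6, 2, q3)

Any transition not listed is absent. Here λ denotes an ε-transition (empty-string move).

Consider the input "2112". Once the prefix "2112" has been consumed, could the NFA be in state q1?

No

Start in {q0}.
Read '2': {q0} → {q0}.
Read '1': {q0} → {q1, q3, q4, q5}.
Read '1': {q1, q3, q4, q5} → {q0, q1, q3, q4, q5, q6}.
Read '2': {q0, q1, q3, q4, q5, q6} → {q0, q2, q3, q5, q6}.
State q1 is not in {q0, q2, q3, q5, q6}.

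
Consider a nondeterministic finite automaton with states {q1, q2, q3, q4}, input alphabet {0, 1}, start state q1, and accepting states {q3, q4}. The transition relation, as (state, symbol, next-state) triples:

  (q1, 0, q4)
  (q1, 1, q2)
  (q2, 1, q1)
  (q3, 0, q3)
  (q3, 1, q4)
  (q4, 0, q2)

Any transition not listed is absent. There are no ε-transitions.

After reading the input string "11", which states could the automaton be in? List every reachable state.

{q1}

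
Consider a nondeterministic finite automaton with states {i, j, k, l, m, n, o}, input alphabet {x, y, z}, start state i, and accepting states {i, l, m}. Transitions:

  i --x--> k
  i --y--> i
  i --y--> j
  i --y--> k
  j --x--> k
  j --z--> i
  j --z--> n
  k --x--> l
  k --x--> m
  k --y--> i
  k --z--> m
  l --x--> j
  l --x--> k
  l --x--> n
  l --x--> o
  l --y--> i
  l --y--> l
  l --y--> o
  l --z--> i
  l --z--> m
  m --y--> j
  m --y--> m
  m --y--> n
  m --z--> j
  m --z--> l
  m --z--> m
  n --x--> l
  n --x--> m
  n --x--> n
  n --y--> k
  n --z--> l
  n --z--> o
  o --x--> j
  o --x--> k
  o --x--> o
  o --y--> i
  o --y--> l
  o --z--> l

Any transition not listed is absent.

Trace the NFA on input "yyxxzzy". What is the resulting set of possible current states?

Start in {i}.
Read 'y': {i} → {i, j, k}.
Read 'y': {i, j, k} → {i, j, k}.
Read 'x': {i, j, k} → {k, l, m}.
Read 'x': {k, l, m} → {j, k, l, m, n, o}.
Read 'z': {j, k, l, m, n, o} → {i, j, l, m, n, o}.
Read 'z': {i, j, l, m, n, o} → {i, j, l, m, n, o}.
Read 'y': {i, j, l, m, n, o} → {i, j, k, l, m, n, o}.

{i, j, k, l, m, n, o}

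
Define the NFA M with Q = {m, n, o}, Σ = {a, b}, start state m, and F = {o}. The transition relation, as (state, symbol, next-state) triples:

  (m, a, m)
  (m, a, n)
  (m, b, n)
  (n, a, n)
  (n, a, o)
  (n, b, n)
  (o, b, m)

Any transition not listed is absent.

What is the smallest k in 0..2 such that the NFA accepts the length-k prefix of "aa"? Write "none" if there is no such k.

Start in {m}.
Read 'a': m→{m, n}; now {m, n}.
Read 'a': m→{m, n}, n→{n, o}; now {m, n, o}.
None of the earlier sets intersect F, but {m, n, o} does.

2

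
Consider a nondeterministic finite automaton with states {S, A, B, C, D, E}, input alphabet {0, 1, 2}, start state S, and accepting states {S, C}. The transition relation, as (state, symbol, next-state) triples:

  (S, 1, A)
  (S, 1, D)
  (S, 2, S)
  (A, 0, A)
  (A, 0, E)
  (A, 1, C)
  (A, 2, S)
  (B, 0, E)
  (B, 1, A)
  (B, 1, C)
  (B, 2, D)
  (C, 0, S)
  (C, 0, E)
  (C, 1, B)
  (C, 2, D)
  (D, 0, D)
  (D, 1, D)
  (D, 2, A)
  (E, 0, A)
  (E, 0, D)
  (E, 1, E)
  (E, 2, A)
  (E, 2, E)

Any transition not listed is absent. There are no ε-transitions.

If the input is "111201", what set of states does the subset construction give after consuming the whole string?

{C, D, E}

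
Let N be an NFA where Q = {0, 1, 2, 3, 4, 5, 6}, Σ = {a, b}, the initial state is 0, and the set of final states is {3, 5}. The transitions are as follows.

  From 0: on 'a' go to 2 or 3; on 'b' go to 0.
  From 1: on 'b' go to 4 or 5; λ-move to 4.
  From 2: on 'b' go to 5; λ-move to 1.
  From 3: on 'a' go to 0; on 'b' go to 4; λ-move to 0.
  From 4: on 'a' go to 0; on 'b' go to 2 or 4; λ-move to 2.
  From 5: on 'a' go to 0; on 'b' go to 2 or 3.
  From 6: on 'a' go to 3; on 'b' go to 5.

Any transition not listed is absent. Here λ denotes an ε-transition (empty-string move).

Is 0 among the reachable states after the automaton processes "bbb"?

Start in {0}.
Read 'b': 0→{0}; now {0}.
Read 'b': 0→{0}; now {0}.
Read 'b': 0→{0}; now {0}.
State 0 is in {0}.

Yes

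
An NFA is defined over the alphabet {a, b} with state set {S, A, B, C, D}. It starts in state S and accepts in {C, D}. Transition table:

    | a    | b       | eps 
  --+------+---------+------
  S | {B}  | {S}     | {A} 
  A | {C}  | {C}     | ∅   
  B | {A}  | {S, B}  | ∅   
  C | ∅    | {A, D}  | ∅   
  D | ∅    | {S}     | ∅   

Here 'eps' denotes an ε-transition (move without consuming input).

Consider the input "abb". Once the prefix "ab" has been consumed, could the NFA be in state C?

No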